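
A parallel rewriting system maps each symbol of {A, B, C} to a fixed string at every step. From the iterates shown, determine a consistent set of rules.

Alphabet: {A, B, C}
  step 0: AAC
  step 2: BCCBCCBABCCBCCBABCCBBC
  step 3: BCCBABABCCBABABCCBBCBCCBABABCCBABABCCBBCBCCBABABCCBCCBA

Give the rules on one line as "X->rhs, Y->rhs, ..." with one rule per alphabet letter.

  step 2 ⇒ step 3: BCCBCCBABCCBCCBABCCBBC ⇒ BCC·BA·BA·BCC·BA·BA·BCC·BBC·BCC·BA·BA·BCC·BA·BA·BCC·BBC·BCC·BA·BA·BCC·BCC·BA
    A ↦ BBC
    B ↦ BCC
    C ↦ BA

A->BBC, B->BCC, C->BA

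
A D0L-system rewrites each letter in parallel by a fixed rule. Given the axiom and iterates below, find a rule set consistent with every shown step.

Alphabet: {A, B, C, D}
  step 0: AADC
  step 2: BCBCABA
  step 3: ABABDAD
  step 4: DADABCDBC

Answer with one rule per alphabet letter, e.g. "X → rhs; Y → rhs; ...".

A->D, B->A, C->B, D->BC

  step 3 ⇒ step 4: ABABDAD ⇒ D·A·D·A·BC·D·BC
    A ↦ D
    B ↦ A
    D ↦ BC
  step 2 ⇒ step 3: BCBCABA ⇒ A·B·A·B·D·A·D
    C ↦ B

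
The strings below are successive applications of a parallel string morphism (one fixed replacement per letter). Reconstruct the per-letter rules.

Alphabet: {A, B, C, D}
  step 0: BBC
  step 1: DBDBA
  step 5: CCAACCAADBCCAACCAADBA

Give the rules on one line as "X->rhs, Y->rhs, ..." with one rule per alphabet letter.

A->C, B->DB, C->A, D->AA

  step 0 ⇒ step 1: BBC ⇒ DB·DB·A
    B ↦ DB
    C ↦ A
    A ↦ C  (constrained at step 1)
    D ↦ AA  (constrained at step 1)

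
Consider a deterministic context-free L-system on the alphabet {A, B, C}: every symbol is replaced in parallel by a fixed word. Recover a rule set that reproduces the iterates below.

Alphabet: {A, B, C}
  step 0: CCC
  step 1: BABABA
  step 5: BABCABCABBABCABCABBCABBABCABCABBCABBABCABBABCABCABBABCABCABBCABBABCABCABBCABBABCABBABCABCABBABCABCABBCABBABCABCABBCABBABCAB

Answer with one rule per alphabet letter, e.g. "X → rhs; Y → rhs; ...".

A->B, B->CAB, C->BA

  step 0 ⇒ step 1: CCC ⇒ BA·BA·BA
    C ↦ BA
    A ↦ B  (constrained at step 1)
    B ↦ CAB  (constrained at step 1)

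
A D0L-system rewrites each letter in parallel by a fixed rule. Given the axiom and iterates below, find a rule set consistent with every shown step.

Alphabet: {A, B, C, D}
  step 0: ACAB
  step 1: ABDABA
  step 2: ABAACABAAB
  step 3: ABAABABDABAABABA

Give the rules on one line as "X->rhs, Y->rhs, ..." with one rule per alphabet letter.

A->AB, B->A, C->D, D->AC

  step 2 ⇒ step 3: ABAACABAAB ⇒ AB·A·AB·AB·D·AB·A·AB·AB·A
    A ↦ AB
    B ↦ A
    C ↦ D
  step 1 ⇒ step 2: ABDABA ⇒ AB·A·AC·AB·A·AB
    D ↦ AC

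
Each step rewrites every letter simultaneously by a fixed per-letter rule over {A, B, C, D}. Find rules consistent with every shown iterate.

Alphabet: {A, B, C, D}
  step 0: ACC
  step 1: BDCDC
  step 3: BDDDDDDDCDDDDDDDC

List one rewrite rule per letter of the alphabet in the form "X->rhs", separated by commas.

A->B, B->A, C->DC, D->DD

  step 0 ⇒ step 1: ACC ⇒ B·DC·DC
    A ↦ B
    C ↦ DC
    B ↦ A  (constrained at step 1)
    D ↦ DD  (constrained at step 1)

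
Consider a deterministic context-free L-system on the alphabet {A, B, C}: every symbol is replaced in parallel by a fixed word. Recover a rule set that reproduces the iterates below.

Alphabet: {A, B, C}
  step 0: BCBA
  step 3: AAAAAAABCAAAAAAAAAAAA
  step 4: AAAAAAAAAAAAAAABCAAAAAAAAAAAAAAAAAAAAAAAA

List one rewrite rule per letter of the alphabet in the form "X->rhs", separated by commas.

A->AA, B->A, C->BC

  step 3 ⇒ step 4: AAAAAAABCAAAAAAAAAAAA ⇒ AA·AA·AA·AA·AA·AA·AA·A·BC·AA·AA·AA·AA·AA·AA·AA·AA·AA·AA·AA·AA
    A ↦ AA
    B ↦ A
    C ↦ BC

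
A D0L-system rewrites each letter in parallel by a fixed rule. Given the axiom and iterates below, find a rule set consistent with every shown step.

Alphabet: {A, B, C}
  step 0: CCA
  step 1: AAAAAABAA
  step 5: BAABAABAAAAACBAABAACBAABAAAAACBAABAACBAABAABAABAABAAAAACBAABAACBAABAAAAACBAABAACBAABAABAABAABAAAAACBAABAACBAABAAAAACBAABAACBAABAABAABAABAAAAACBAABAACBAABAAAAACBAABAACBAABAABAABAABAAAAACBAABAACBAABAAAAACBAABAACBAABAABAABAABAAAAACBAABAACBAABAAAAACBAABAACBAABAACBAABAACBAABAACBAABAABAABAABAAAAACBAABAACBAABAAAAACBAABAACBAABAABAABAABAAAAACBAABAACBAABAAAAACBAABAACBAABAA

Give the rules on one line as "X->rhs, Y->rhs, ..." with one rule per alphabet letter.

A->BAA, B->C, C->AAA

  step 0 ⇒ step 1: CCA ⇒ AAA·AAA·BAA
    A ↦ BAA
    C ↦ AAA
    B ↦ C  (constrained at step 1)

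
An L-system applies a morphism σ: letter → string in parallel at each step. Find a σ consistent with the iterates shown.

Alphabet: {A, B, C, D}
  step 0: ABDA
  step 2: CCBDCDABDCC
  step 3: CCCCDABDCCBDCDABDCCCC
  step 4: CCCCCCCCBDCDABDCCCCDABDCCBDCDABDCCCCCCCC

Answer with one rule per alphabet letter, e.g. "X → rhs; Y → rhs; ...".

  step 3 ⇒ step 4: CCCCDABDCCBDCDABDCCCC ⇒ CC·CC·CC·CC·BD·C·DA·BD·CC·CC·DA·BD·CC·BD·C·DA·BD·CC·CC·CC·CC
    A ↦ C
    B ↦ DA
    C ↦ CC
    D ↦ BD

A->C, B->DA, C->CC, D->BD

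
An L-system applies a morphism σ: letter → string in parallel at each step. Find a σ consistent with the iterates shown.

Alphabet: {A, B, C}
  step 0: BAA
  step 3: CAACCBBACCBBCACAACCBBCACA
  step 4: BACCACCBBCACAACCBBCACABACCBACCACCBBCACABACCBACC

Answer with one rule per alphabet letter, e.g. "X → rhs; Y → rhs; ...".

A->ACC, B->CA, C->B

  step 3 ⇒ step 4: CAACCBBACCBBCACAACCBBCACA ⇒ B·ACC·ACC·B·B·CA·CA·ACC·B·B·CA·CA·B·ACC·B·ACC·ACC·B·B·CA·CA·B·ACC·B·ACC
    A ↦ ACC
    B ↦ CA
    C ↦ B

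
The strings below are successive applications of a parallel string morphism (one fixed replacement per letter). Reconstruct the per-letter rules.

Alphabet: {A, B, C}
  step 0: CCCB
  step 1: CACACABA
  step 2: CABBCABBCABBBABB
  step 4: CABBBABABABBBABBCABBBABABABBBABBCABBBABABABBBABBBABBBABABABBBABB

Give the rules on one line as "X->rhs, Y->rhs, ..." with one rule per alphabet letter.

A->BB, B->BA, C->CA

  step 1 ⇒ step 2: CACACABA ⇒ CA·BB·CA·BB·CA·BB·BA·BB
    A ↦ BB
    B ↦ BA
    C ↦ CA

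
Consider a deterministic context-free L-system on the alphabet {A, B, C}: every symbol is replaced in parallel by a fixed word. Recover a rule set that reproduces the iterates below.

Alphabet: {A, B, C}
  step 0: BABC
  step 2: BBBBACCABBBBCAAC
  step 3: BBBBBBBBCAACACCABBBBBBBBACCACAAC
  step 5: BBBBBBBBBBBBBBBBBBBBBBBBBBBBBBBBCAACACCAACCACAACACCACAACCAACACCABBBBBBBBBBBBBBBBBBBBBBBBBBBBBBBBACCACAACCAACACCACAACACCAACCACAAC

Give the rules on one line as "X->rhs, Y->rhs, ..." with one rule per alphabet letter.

A->CA, B->BB, C->AC

  step 2 ⇒ step 3: BBBBACCABBBBCAAC ⇒ BB·BB·BB·BB·CA·AC·AC·CA·BB·BB·BB·BB·AC·CA·CA·AC
    A ↦ CA
    B ↦ BB
    C ↦ AC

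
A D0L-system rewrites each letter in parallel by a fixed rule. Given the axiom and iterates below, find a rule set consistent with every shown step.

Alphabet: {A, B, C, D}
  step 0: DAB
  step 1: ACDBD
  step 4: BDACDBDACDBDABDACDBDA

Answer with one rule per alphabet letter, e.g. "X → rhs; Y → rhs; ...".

  step 0 ⇒ step 1: DAB ⇒ A·CD·BD
    A ↦ CD
    B ↦ BD
    D ↦ A
    C ↦ BD  (constrained at step 1)

A->CD, B->BD, C->BD, D->A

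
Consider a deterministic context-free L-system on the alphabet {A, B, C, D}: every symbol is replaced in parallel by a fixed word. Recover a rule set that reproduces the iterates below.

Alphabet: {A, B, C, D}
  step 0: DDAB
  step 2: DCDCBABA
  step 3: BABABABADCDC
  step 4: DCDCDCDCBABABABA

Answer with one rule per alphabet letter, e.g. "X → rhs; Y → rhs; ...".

A->C, B->D, C->BA, D->BA

  step 3 ⇒ step 4: BABABABADCDC ⇒ D·C·D·C·D·C·D·C·BA·BA·BA·BA
    A ↦ C
    B ↦ D
    C ↦ BA
    D ↦ BA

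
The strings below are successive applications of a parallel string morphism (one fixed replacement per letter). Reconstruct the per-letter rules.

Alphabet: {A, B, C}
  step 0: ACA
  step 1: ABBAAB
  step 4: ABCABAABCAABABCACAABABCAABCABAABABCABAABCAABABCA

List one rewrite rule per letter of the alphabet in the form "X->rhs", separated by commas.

A->AB, B->CA, C->BA

  step 0 ⇒ step 1: ACA ⇒ AB·BA·AB
    A ↦ AB
    C ↦ BA
    B ↦ CA  (constrained at step 1)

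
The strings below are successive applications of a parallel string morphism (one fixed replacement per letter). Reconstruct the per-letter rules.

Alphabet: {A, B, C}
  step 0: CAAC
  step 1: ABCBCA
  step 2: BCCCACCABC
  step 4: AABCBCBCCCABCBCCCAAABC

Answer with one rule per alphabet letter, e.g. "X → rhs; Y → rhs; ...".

  step 1 ⇒ step 2: ABCBCA ⇒ BC·CC·A·CC·A·BC
    A ↦ BC
    B ↦ CC
    C ↦ A

A->BC, B->CC, C->A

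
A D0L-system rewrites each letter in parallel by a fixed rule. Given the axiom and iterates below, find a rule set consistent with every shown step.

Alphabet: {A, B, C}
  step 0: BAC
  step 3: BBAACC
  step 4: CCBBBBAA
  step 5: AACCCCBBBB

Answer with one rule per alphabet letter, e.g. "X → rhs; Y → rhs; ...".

A->BB, B->C, C->A

  step 4 ⇒ step 5: CCBBBBAA ⇒ A·A·C·C·C·C·BB·BB
    A ↦ BB
    B ↦ C
    C ↦ A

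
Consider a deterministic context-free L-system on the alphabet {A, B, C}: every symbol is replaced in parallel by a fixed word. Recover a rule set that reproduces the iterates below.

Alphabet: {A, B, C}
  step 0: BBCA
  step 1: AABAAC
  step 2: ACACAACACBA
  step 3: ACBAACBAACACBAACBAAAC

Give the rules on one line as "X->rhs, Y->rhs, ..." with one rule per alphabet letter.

A->AC, B->A, C->BA

  step 2 ⇒ step 3: ACACAACACBA ⇒ AC·BA·AC·BA·AC·AC·BA·AC·BA·A·AC
    A ↦ AC
    B ↦ A
    C ↦ BA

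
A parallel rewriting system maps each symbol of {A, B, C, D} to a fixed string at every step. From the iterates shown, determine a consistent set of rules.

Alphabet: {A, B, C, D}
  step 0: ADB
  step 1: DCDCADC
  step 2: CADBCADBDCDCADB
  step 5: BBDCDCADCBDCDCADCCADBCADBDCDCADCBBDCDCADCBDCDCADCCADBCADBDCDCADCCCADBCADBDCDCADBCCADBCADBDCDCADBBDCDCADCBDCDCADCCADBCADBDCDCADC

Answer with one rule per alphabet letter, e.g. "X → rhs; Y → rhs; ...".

  step 1 ⇒ step 2: DCDCADC ⇒ CAD·B·CAD·B·DCD·CAD·B
    A ↦ DCD
    C ↦ B
    D ↦ CAD
  step 0 ⇒ step 1: ADB ⇒ DCD·CAD·C
    B ↦ C

A->DCD, B->C, C->B, D->CAD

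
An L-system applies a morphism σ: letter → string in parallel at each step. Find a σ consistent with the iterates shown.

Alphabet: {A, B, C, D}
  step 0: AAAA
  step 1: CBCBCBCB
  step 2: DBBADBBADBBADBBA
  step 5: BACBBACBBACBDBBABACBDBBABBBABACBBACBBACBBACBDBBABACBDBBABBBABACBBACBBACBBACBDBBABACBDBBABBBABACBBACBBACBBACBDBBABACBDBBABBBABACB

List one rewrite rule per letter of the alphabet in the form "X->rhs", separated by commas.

  step 1 ⇒ step 2: CBCBCBCB ⇒ DB·BA·DB·BA·DB·BA·DB·BA
    B ↦ BA
    C ↦ DB
  step 0 ⇒ step 1: AAAA ⇒ CB·CB·CB·CB
    A ↦ CB
    D ↦ BB  (constrained at step 2)

A->CB, B->BA, C->DB, D->BB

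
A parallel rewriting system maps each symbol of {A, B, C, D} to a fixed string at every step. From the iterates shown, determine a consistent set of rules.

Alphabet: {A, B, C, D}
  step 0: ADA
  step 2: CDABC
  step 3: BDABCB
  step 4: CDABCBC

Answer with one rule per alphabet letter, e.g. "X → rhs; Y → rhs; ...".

A->B, B->C, C->B, D->DA

  step 3 ⇒ step 4: BDABCB ⇒ C·DA·B·C·B·C
    A ↦ B
    B ↦ C
    C ↦ B
    D ↦ DA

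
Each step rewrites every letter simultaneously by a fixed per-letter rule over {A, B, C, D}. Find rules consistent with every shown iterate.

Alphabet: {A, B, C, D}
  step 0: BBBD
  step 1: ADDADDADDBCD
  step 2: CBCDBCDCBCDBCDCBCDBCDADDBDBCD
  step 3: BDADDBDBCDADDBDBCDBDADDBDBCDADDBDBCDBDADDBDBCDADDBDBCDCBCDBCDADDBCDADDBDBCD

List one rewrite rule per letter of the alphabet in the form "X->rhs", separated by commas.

  step 2 ⇒ step 3: CBCDBCDCBCDBCDCBCDBCDADDBDBCD ⇒ BD·ADD·BD·BCD·ADD·BD·BCD·BD·ADD·BD·BCD·ADD·BD·BCD·BD·ADD·BD·BCD·ADD·BD·BCD·C·BCD·BCD·ADD·BCD·ADD·BD·BCD
    A ↦ C
    B ↦ ADD
    C ↦ BD
    D ↦ BCD

A->C, B->ADD, C->BD, D->BCD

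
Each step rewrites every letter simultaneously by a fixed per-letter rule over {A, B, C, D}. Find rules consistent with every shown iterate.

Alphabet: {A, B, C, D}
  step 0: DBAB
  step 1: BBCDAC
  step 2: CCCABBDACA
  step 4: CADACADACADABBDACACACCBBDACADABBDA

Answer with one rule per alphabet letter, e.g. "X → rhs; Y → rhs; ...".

  step 1 ⇒ step 2: BBCDAC ⇒ C·C·CA·BB·DA·CA
    A ↦ DA
    B ↦ C
    C ↦ CA
    D ↦ BB

A->DA, B->C, C->CA, D->BB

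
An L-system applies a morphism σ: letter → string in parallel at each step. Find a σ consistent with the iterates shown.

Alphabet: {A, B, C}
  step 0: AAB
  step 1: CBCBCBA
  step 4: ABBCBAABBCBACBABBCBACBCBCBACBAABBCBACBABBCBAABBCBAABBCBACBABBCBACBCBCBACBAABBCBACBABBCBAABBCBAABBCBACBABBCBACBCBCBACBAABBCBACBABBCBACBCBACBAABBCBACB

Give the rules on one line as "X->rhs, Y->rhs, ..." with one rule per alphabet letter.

A->CB, B->CBA, C->ABB

  step 0 ⇒ step 1: AAB ⇒ CB·CB·CBA
    A ↦ CB
    B ↦ CBA
    C ↦ ABB  (constrained at step 1)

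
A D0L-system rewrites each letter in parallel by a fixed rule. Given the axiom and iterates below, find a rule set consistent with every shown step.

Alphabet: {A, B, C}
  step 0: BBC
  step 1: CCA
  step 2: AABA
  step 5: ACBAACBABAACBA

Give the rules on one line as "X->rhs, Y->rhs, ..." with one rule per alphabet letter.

A->BA, B->C, C->A

  step 1 ⇒ step 2: CCA ⇒ A·A·BA
    A ↦ BA
    C ↦ A
  step 0 ⇒ step 1: BBC ⇒ C·C·A
    B ↦ C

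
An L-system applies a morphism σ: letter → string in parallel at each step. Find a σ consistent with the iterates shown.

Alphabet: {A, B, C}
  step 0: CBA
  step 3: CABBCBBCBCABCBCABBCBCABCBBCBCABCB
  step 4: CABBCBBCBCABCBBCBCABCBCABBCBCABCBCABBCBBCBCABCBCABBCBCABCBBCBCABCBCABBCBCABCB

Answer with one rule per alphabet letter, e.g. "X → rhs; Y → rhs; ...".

A->B, B->BCB, C->CA

  step 3 ⇒ step 4: CABBCBBCBCABCBCABBCBCABCBBCBCABCB ⇒ CA·B·BCB·BCB·CA·BCB·BCB·CA·BCB·CA·B·BCB·CA·BCB·CA·B·BCB·BCB·CA·BCB·CA·B·BCB·CA·BCB·BCB·CA·BCB·CA·B·BCB·CA·BCB
    A ↦ B
    B ↦ BCB
    C ↦ CA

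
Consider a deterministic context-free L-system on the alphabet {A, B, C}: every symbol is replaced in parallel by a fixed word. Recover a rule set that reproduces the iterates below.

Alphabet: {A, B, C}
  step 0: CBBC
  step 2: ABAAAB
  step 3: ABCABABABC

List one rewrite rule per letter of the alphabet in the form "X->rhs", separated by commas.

  step 2 ⇒ step 3: ABAAAB ⇒ AB·C·AB·AB·AB·C
    A ↦ AB
    B ↦ C
    C ↦ A  (constrained at step 0)

A->AB, B->C, C->A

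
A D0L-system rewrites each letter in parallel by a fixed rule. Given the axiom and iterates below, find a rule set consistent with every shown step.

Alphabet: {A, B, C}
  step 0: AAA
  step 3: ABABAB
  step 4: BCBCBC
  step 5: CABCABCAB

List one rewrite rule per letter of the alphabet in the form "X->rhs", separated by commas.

A->B, B->C, C->AB

  step 4 ⇒ step 5: BCBCBC ⇒ C·AB·C·AB·C·AB
    B ↦ C
    C ↦ AB
  step 3 ⇒ step 4: ABABAB ⇒ B·C·B·C·B·C
    A ↦ B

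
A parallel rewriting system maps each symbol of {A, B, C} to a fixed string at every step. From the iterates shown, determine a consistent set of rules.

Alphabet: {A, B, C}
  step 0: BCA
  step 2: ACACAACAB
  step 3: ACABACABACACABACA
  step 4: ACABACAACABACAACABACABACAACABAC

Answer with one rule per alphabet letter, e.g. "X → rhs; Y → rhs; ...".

A->AC, B->A, C->AB

  step 3 ⇒ step 4: ACABACABACACABACA ⇒ AC·AB·AC·A·AC·AB·AC·A·AC·AB·AC·AB·AC·A·AC·AB·AC
    A ↦ AC
    B ↦ A
    C ↦ AB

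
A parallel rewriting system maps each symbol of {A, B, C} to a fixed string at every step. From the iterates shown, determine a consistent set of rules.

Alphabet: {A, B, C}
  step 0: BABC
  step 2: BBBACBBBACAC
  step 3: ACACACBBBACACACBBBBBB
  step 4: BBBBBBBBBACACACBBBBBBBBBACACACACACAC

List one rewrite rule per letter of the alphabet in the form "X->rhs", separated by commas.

  step 3 ⇒ step 4: ACACACBBBACACACBBBBBB ⇒ B·BB·B·BB·B·BB·AC·AC·AC·B·BB·B·BB·B·BB·AC·AC·AC·AC·AC·AC
    A ↦ B
    B ↦ AC
    C ↦ BB

A->B, B->AC, C->BB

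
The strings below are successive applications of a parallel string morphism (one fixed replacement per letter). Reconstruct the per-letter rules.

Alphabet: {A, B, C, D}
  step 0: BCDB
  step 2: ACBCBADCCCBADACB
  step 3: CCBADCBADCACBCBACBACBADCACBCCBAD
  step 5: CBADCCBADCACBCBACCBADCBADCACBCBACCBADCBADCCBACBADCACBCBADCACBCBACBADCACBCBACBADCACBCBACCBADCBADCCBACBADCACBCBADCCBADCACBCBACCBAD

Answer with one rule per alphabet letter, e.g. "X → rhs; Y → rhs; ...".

A->C, B->D, C->CBA, D->ACB

  step 2 ⇒ step 3: ACBCBADCCCBADACB ⇒ C·CBA·D·CBA·D·C·ACB·CBA·CBA·CBA·D·C·ACB·C·CBA·D
    A ↦ C
    B ↦ D
    C ↦ CBA
    D ↦ ACB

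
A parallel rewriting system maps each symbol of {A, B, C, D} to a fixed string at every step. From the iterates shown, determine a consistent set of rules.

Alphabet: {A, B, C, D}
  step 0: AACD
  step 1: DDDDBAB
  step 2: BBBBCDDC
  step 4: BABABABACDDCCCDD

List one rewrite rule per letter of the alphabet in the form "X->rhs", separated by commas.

  step 1 ⇒ step 2: DDDDBAB ⇒ B·B·B·B·C·DD·C
    A ↦ DD
    B ↦ C
    D ↦ B
  step 0 ⇒ step 1: AACD ⇒ DD·DD·BA·B
    C ↦ BA

A->DD, B->C, C->BA, D->B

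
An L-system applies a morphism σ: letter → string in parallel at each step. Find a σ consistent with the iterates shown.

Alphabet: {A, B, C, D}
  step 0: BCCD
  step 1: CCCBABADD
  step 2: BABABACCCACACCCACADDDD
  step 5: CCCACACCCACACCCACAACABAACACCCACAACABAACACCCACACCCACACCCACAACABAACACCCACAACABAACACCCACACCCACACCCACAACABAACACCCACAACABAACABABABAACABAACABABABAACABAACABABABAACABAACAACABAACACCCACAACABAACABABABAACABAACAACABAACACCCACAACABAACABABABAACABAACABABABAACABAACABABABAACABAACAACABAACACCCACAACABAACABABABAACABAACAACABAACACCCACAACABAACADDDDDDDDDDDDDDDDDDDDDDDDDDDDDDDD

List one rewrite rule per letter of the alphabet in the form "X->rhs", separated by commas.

  step 1 ⇒ step 2: CCCBABADD ⇒ BA·BA·BA·CCC·ACA·CCC·ACA·DD·DD
    A ↦ ACA
    B ↦ CCC
    C ↦ BA
    D ↦ DD

A->ACA, B->CCC, C->BA, D->DD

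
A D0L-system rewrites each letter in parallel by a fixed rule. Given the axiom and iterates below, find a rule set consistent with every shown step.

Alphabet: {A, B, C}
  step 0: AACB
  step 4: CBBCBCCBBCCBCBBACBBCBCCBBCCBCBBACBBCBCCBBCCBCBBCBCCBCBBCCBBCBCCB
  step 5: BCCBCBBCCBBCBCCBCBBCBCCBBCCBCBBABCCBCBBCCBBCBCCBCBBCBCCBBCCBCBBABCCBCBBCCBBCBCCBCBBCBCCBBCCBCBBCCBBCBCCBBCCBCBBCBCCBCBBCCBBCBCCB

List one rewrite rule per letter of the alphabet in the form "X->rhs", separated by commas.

A->BA, B->CB, C->BC

  step 4 ⇒ step 5: CBBCBCCBBCCBCBBACBBCBCCBBCCBCBBACBBCBCCBBCCBCBBCBCCBCBBCCBBCBCCB ⇒ BC·CB·CB·BC·CB·BC·BC·CB·CB·BC·BC·CB·BC·CB·CB·BA·BC·CB·CB·BC·CB·BC·BC·CB·CB·BC·BC·CB·BC·CB·CB·BA·BC·CB·CB·BC·CB·BC·BC·CB·CB·BC·BC·CB·BC·CB·CB·BC·CB·BC·BC·CB·BC·CB·CB·BC·BC·CB·CB·BC·CB·BC·BC·CB
    A ↦ BA
    B ↦ CB
    C ↦ BC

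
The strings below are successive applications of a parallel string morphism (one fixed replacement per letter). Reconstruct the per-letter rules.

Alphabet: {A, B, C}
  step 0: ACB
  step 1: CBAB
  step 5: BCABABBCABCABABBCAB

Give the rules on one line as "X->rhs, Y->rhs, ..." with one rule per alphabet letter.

  step 0 ⇒ step 1: ACB ⇒ C·B·AB
    A ↦ C
    B ↦ AB
    C ↦ B

A->C, B->AB, C->B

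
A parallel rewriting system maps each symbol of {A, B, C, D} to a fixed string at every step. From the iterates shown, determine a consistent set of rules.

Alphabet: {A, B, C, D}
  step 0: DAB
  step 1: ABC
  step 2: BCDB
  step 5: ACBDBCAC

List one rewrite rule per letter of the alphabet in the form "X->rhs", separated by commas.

A->B, B->C, C->DB, D->A

  step 1 ⇒ step 2: ABC ⇒ B·C·DB
    A ↦ B
    B ↦ C
    C ↦ DB
  step 0 ⇒ step 1: DAB ⇒ A·B·C
    D ↦ A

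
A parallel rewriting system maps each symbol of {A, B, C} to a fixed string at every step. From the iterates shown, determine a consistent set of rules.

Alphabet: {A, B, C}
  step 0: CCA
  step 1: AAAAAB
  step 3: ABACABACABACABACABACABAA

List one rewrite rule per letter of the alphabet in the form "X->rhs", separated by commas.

  step 0 ⇒ step 1: CCA ⇒ AA·AA·AB
    A ↦ AB
    C ↦ AA
    B ↦ AC  (constrained at step 1)

A->AB, B->AC, C->AA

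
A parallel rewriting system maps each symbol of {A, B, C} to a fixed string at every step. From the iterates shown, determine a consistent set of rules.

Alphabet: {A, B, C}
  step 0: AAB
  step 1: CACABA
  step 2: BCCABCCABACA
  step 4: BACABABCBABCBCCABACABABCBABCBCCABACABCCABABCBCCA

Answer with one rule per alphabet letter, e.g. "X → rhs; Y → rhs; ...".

A->CA, B->BA, C->BC

  step 1 ⇒ step 2: CACABA ⇒ BC·CA·BC·CA·BA·CA
    A ↦ CA
    B ↦ BA
    C ↦ BC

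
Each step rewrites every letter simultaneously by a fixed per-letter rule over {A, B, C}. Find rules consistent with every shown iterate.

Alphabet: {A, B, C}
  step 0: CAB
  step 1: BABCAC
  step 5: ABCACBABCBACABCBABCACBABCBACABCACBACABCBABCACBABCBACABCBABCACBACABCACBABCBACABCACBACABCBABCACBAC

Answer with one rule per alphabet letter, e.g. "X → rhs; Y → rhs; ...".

A->ABC, B->AC, C->B

  step 0 ⇒ step 1: CAB ⇒ B·ABC·AC
    A ↦ ABC
    B ↦ AC
    C ↦ B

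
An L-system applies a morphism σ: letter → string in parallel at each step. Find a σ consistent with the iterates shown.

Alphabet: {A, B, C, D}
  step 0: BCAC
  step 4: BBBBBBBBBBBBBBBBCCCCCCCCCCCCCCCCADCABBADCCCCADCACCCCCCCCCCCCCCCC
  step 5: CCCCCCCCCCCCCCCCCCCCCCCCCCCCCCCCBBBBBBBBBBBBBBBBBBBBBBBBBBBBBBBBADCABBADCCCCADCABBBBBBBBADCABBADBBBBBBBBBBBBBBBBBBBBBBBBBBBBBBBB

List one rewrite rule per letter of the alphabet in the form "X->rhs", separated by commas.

A->AD, B->CC, C->BB, D->CA

  step 4 ⇒ step 5: BBBBBBBBBBBBBBBBCCCCCCCCCCCCCCCCADCABBADCCCCADCACCCCCCCCCCCCCCCC ⇒ CC·CC·CC·CC·CC·CC·CC·CC·CC·CC·CC·CC·CC·CC·CC·CC·BB·BB·BB·BB·BB·BB·BB·BB·BB·BB·BB·BB·BB·BB·BB·BB·AD·CA·BB·AD·CC·CC·AD·CA·BB·BB·BB·BB·AD·CA·BB·AD·BB·BB·BB·BB·BB·BB·BB·BB·BB·BB·BB·BB·BB·BB·BB·BB
    A ↦ AD
    B ↦ CC
    C ↦ BB
    D ↦ CA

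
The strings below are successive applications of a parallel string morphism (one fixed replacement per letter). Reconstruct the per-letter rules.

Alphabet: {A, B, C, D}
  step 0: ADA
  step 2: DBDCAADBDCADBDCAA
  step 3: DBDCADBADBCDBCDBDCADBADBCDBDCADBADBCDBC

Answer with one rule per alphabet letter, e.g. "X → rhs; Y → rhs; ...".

  step 2 ⇒ step 3: DBDCAADBDCADBDCAA ⇒ DB·DCA·DB·A·DBC·DBC·DB·DCA·DB·A·DBC·DB·DCA·DB·A·DBC·DBC
    A ↦ DBC
    B ↦ DCA
    C ↦ A
    D ↦ DB

A->DBC, B->DCA, C->A, D->DB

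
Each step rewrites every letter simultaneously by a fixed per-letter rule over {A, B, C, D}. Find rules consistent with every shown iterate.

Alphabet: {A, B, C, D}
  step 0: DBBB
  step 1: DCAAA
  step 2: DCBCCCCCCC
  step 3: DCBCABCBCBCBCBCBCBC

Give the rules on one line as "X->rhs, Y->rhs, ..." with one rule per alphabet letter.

  step 2 ⇒ step 3: DCBCCCCCCC ⇒ DC·BC·A·BC·BC·BC·BC·BC·BC·BC
    B ↦ A
    C ↦ BC
    D ↦ DC
  step 1 ⇒ step 2: DCAAA ⇒ DC·BC·CC·CC·CC
    A ↦ CC

A->CC, B->A, C->BC, D->DC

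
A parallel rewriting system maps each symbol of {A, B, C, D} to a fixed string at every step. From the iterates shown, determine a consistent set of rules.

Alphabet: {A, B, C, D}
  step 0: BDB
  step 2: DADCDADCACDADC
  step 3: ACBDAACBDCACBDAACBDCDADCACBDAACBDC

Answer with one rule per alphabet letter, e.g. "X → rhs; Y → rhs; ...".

A->DA, B->AC, C->DC, D->ACB

  step 2 ⇒ step 3: DADCDADCACDADC ⇒ ACB·DA·ACB·DC·ACB·DA·ACB·DC·DA·DC·ACB·DA·ACB·DC
    A ↦ DA
    C ↦ DC
    D ↦ ACB
    B ↦ AC  (constrained at step 0)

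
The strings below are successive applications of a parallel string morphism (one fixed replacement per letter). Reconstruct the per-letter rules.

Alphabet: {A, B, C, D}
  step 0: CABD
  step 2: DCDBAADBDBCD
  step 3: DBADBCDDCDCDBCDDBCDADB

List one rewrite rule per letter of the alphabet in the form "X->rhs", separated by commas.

A->DC, B->CD, C->A, D->DB

  step 2 ⇒ step 3: DCDBAADBDBCD ⇒ DB·A·DB·CD·DC·DC·DB·CD·DB·CD·A·DB
    A ↦ DC
    B ↦ CD
    C ↦ A
    D ↦ DB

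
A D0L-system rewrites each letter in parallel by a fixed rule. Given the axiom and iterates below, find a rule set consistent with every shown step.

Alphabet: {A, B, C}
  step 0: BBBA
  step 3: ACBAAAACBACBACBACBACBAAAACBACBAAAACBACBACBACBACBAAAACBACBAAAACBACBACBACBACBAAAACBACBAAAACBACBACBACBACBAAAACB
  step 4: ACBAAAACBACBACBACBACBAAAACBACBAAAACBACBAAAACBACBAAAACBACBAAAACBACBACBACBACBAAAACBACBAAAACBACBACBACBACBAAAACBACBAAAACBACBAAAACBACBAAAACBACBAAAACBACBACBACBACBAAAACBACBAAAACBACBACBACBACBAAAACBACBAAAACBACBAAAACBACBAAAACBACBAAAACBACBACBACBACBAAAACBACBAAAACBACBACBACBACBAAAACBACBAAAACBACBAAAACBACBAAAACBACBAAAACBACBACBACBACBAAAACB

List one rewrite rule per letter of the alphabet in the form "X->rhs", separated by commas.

  step 3 ⇒ step 4: ACBAAAACBACBACBACBACBAAAACBACBAAAACBACBACBACBACBAAAACBACBAAAACBACBACBACBACBAAAACBACBAAAACBACBACBACBACBAAAACB ⇒ ACB·AAA·ACB·ACB·ACB·ACB·ACB·AAA·ACB·ACB·AAA·ACB·ACB·AAA·ACB·ACB·AAA·ACB·ACB·AAA·ACB·ACB·ACB·ACB·ACB·AAA·ACB·ACB·AAA·ACB·ACB·ACB·ACB·ACB·AAA·ACB·ACB·AAA·ACB·ACB·AAA·ACB·ACB·AAA·ACB·ACB·AAA·ACB·ACB·ACB·ACB·ACB·AAA·ACB·ACB·AAA·ACB·ACB·ACB·ACB·ACB·AAA·ACB·ACB·AAA·ACB·ACB·AAA·ACB·ACB·AAA·ACB·ACB·AAA·ACB·ACB·ACB·ACB·ACB·AAA·ACB·ACB·AAA·ACB·ACB·ACB·ACB·ACB·AAA·ACB·ACB·AAA·ACB·ACB·AAA·ACB·ACB·AAA·ACB·ACB·AAA·ACB·ACB·ACB·ACB·ACB·AAA·ACB
    A ↦ ACB
    B ↦ ACB
    C ↦ AAA

A->ACB, B->ACB, C->AAA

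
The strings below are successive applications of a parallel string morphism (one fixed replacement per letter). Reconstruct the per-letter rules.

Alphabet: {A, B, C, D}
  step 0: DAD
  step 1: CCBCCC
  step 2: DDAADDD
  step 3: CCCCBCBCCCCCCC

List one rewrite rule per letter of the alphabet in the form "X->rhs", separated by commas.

  step 2 ⇒ step 3: DDAADDD ⇒ CC·CC·BC·BC·CC·CC·CC
    A ↦ BC
    D ↦ CC
  step 1 ⇒ step 2: CCBCCC ⇒ D·D·AA·D·D·D
    B ↦ AA
  step 1 ⇒ step 2: CCBCCC ⇒ D·D·AA·D·D·D
    C ↦ D

A->BC, B->AA, C->D, D->CC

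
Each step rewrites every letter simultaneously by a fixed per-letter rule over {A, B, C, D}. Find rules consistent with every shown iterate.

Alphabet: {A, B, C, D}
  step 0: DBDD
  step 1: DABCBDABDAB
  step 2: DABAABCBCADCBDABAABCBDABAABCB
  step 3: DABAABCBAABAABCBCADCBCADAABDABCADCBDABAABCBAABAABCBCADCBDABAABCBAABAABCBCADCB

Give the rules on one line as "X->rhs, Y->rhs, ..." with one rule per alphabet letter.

  step 2 ⇒ step 3: DABAABCBCADCBDABAABCBDABAABCB ⇒ DAB·AAB·CB·AAB·AAB·CB·CAD·CB·CAD·AAB·DAB·CAD·CB·DAB·AAB·CB·AAB·AAB·CB·CAD·CB·DAB·AAB·CB·AAB·AAB·CB·CAD·CB
    A ↦ AAB
    B ↦ CB
    C ↦ CAD
    D ↦ DAB

A->AAB, B->CB, C->CAD, D->DAB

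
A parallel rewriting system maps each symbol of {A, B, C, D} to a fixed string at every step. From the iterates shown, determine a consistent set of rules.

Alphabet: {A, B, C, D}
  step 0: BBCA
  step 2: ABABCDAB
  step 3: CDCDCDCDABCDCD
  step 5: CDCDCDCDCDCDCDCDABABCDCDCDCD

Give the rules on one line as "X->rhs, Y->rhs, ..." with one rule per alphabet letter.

A->CD, B->CD, C->A, D->B

  step 2 ⇒ step 3: ABABCDAB ⇒ CD·CD·CD·CD·A·B·CD·CD
    A ↦ CD
    B ↦ CD
    C ↦ A
    D ↦ B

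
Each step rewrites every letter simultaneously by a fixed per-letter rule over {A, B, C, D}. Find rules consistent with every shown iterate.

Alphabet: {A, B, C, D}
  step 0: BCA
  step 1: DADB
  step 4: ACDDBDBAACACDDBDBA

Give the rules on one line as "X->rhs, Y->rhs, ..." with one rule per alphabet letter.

  step 0 ⇒ step 1: BCA ⇒ D·A·DB
    A ↦ DB
    B ↦ D
    C ↦ A
    D ↦ AC  (constrained at step 1)

A->DB, B->D, C->A, D->AC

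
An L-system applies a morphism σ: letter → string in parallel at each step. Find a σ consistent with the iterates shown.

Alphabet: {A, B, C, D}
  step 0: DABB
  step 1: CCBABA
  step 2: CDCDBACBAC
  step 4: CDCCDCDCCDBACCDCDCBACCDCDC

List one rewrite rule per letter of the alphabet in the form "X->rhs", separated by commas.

  step 1 ⇒ step 2: CCBABA ⇒ CD·CD·BA·C·BA·C
    A ↦ C
    B ↦ BA
    C ↦ CD
  step 0 ⇒ step 1: DABB ⇒ C·C·BA·BA
    D ↦ C

A->C, B->BA, C->CD, D->C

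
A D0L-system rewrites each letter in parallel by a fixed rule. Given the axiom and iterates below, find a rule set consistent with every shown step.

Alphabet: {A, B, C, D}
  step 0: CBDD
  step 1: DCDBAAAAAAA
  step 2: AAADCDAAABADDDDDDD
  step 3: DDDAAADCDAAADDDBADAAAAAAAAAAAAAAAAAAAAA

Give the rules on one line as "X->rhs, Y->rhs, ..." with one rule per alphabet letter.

A->D, B->BA, C->DCD, D->AAA

  step 2 ⇒ step 3: AAADCDAAABADDDDDDD ⇒ D·D·D·AAA·DCD·AAA·D·D·D·BA·D·AAA·AAA·AAA·AAA·AAA·AAA·AAA
    A ↦ D
    B ↦ BA
    C ↦ DCD
    D ↦ AAA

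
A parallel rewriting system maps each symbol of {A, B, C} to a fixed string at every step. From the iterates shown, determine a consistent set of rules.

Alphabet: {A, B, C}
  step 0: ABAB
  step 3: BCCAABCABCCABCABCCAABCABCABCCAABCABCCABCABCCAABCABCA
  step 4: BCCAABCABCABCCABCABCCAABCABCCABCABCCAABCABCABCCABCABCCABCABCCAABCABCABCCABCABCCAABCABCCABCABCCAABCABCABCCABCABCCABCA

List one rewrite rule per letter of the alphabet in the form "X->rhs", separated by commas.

A->BCA, B->BCC, C->A

  step 3 ⇒ step 4: BCCAABCABCCABCABCCAABCABCABCCAABCABCCABCABCCAABCABCA ⇒ BCC·A·A·BCA·BCA·BCC·A·BCA·BCC·A·A·BCA·BCC·A·BCA·BCC·A·A·BCA·BCA·BCC·A·BCA·BCC·A·BCA·BCC·A·A·BCA·BCA·BCC·A·BCA·BCC·A·A·BCA·BCC·A·BCA·BCC·A·A·BCA·BCA·BCC·A·BCA·BCC·A·BCA
    A ↦ BCA
    B ↦ BCC
    C ↦ A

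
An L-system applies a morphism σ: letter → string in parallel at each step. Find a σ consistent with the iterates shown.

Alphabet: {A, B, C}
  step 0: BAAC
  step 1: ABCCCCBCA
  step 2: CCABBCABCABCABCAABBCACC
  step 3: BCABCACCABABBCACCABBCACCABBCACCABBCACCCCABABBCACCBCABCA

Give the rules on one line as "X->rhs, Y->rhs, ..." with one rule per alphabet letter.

  step 2 ⇒ step 3: CCABBCABCABCABCAABBCACC ⇒ BCA·BCA·CC·AB·AB·BCA·CC·AB·BCA·CC·AB·BCA·CC·AB·BCA·CC·CC·AB·AB·BCA·CC·BCA·BCA
    A ↦ CC
    B ↦ AB
    C ↦ BCA

A->CC, B->AB, C->BCA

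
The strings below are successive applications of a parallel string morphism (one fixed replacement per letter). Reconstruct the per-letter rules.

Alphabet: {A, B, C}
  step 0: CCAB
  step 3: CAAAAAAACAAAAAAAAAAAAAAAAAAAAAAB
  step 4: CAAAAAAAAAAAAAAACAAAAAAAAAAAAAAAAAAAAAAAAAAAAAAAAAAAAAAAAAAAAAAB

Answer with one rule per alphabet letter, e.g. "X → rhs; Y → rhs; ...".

A->AA, B->AB, C->CA

  step 3 ⇒ step 4: CAAAAAAACAAAAAAAAAAAAAAAAAAAAAAB ⇒ CA·AA·AA·AA·AA·AA·AA·AA·CA·AA·AA·AA·AA·AA·AA·AA·AA·AA·AA·AA·AA·AA·AA·AA·AA·AA·AA·AA·AA·AA·AA·AB
    A ↦ AA
    B ↦ AB
    C ↦ CA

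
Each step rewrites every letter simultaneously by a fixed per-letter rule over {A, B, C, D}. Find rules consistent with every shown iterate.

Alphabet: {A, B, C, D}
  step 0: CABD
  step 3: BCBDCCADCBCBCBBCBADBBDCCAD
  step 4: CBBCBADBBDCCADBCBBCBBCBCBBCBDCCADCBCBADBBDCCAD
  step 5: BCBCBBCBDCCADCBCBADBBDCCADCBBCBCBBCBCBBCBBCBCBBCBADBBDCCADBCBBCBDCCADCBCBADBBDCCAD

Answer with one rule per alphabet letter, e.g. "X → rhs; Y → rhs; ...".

  step 4 ⇒ step 5: CBBCBADBBDCCADBCBBCBBCBCBBCBDCCADCBCBADBBDCCAD ⇒ B·CB·CB·B·CB·DCC·AD·CB·CB·AD·B·B·DCC·AD·CB·B·CB·CB·B·CB·CB·B·CB·B·CB·CB·B·CB·AD·B·B·DCC·AD·B·CB·B·CB·DCC·AD·CB·CB·AD·B·B·DCC·AD
    A ↦ DCC
    B ↦ CB
    C ↦ B
    D ↦ AD

A->DCC, B->CB, C->B, D->AD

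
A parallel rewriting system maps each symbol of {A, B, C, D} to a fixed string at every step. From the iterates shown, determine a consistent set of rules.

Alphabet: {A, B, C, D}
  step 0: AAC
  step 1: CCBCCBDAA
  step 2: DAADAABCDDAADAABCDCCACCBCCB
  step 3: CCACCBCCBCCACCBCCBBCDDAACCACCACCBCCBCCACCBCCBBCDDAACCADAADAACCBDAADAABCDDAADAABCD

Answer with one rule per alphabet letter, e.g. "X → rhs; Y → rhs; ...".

  step 2 ⇒ step 3: DAADAABCDDAADAABCDCCACCBCCB ⇒ CCA·CCB·CCB·CCA·CCB·CCB·BCD·DAA·CCA·CCA·CCB·CCB·CCA·CCB·CCB·BCD·DAA·CCA·DAA·DAA·CCB·DAA·DAA·BCD·DAA·DAA·BCD
    A ↦ CCB
    B ↦ BCD
    C ↦ DAA
    D ↦ CCA

A->CCB, B->BCD, C->DAA, D->CCA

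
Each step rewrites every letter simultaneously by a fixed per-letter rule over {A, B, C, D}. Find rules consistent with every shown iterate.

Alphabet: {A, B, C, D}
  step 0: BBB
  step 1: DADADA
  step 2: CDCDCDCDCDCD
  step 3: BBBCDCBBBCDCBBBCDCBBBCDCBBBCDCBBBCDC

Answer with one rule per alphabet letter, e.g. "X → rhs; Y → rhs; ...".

  step 2 ⇒ step 3: CDCDCDCDCDCD ⇒ BBB·CDC·BBB·CDC·BBB·CDC·BBB·CDC·BBB·CDC·BBB·CDC
    C ↦ BBB
    D ↦ CDC
  step 1 ⇒ step 2: DADADA ⇒ CDC·D·CDC·D·CDC·D
    A ↦ D
  step 0 ⇒ step 1: BBB ⇒ DA·DA·DA
    B ↦ DA

A->D, B->DA, C->BBB, D->CDC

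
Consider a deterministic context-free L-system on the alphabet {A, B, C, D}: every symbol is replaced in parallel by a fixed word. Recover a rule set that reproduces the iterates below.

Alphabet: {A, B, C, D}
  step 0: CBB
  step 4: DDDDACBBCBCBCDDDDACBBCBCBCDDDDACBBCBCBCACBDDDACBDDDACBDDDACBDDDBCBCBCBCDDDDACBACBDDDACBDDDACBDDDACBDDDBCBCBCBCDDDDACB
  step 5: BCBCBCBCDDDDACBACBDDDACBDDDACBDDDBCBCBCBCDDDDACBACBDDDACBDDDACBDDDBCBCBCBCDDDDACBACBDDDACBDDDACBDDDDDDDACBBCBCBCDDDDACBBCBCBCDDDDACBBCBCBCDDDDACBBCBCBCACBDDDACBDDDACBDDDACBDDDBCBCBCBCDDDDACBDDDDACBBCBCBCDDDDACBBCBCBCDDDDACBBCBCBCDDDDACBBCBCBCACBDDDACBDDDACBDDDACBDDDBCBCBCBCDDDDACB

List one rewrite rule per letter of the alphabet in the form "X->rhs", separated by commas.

  step 4 ⇒ step 5: DDDDACBBCBCBCDDDDACBBCBCBCDDDDACBBCBCBCACBDDDACBDDDACBDDDACBDDDBCBCBCBCDDDDACBACBDDDACBDDDACBDDDACBDDDBCBCBCBCDDDDACB ⇒ BC·BC·BC·BC·D·DDD·ACB·ACB·DDD·ACB·DDD·ACB·DDD·BC·BC·BC·BC·D·DDD·ACB·ACB·DDD·ACB·DDD·ACB·DDD·BC·BC·BC·BC·D·DDD·ACB·ACB·DDD·ACB·DDD·ACB·DDD·D·DDD·ACB·BC·BC·BC·D·DDD·ACB·BC·BC·BC·D·DDD·ACB·BC·BC·BC·D·DDD·ACB·BC·BC·BC·ACB·DDD·ACB·DDD·ACB·DDD·ACB·DDD·BC·BC·BC·BC·D·DDD·ACB·D·DDD·ACB·BC·BC·BC·D·DDD·ACB·BC·BC·BC·D·DDD·ACB·BC·BC·BC·D·DDD·ACB·BC·BC·BC·ACB·DDD·ACB·DDD·ACB·DDD·ACB·DDD·BC·BC·BC·BC·D·DDD·ACB
    A ↦ D
    B ↦ ACB
    C ↦ DDD
    D ↦ BC

A->D, B->ACB, C->DDD, D->BC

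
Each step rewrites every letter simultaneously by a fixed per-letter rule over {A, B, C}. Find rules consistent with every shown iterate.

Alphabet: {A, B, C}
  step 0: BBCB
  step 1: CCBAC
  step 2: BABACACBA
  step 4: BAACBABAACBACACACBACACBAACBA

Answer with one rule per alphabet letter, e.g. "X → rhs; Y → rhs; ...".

A->AC, B->C, C->BA

  step 1 ⇒ step 2: CCBAC ⇒ BA·BA·C·AC·BA
    A ↦ AC
    B ↦ C
    C ↦ BA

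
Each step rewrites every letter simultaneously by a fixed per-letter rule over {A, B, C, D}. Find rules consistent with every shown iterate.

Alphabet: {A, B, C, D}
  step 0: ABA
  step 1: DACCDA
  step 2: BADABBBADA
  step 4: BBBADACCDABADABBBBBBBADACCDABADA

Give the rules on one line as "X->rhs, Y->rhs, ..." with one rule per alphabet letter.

  step 1 ⇒ step 2: DACCDA ⇒ BA·DA·B·B·BA·DA
    A ↦ DA
    C ↦ B
    D ↦ BA
  step 0 ⇒ step 1: ABA ⇒ DA·CC·DA
    B ↦ CC

A->DA, B->CC, C->B, D->BA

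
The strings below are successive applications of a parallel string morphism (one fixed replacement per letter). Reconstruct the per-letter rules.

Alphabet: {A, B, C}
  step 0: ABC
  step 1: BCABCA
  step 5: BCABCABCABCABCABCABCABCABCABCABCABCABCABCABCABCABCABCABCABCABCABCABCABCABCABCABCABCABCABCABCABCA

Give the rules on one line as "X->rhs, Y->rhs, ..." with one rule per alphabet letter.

  step 0 ⇒ step 1: ABC ⇒ BC·AB·CA
    A ↦ BC
    B ↦ AB
    C ↦ CA

A->BC, B->AB, C->CA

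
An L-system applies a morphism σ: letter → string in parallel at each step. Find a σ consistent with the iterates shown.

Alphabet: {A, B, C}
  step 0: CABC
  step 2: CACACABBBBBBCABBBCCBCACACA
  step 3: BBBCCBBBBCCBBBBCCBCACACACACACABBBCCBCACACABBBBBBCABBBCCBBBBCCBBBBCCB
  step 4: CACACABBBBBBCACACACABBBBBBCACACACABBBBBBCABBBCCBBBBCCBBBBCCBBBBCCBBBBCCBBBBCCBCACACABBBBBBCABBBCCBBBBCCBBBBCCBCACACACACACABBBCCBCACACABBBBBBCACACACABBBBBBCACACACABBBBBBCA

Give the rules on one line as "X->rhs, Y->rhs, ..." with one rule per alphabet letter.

  step 3 ⇒ step 4: BBBCCBBBBCCBBBBCCBCACACACACACABBBCCBCACACABBBBBBCABBBCCBBBBCCBBBBCCB ⇒ CA·CA·CA·BBB·BBB·CA·CA·CA·CA·BBB·BBB·CA·CA·CA·CA·BBB·BBB·CA·BBB·CCB·BBB·CCB·BBB·CCB·BBB·CCB·BBB·CCB·BBB·CCB·CA·CA·CA·BBB·BBB·CA·BBB·CCB·BBB·CCB·BBB·CCB·CA·CA·CA·CA·CA·CA·BBB·CCB·CA·CA·CA·BBB·BBB·CA·CA·CA·CA·BBB·BBB·CA·CA·CA·CA·BBB·BBB·CA
    A ↦ CCB
    B ↦ CA
    C ↦ BBB

A->CCB, B->CA, C->BBB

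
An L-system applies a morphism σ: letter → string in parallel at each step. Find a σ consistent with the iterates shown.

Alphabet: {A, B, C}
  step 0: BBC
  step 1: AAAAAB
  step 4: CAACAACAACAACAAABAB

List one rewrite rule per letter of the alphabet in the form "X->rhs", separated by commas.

A->C, B->AA, C->AB

  step 0 ⇒ step 1: BBC ⇒ AA·AA·AB
    B ↦ AA
    C ↦ AB
    A ↦ C  (constrained at step 1)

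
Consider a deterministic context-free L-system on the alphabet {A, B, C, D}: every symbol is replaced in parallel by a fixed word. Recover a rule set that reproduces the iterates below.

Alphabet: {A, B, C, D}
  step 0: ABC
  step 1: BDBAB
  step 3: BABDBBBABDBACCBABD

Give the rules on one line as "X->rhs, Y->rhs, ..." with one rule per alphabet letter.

A->BD, B->BA, C->B, D->CC

  step 0 ⇒ step 1: ABC ⇒ BD·BA·B
    A ↦ BD
    B ↦ BA
    C ↦ B
    D ↦ CC  (constrained at step 1)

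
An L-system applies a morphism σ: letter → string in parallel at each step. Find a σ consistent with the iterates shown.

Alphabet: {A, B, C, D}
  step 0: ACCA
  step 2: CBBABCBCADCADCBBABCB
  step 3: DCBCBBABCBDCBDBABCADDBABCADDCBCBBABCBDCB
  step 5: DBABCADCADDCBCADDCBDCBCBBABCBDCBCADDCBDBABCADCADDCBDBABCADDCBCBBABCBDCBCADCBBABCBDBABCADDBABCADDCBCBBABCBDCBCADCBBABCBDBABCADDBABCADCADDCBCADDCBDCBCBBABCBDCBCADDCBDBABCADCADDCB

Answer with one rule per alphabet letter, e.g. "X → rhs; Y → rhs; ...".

A->BAB, B->CB, C->D, D->CAD

  step 2 ⇒ step 3: CBBABCBCADCADCBBABCB ⇒ D·CB·CB·BAB·CB·D·CB·D·BAB·CAD·D·BAB·CAD·D·CB·CB·BAB·CB·D·CB
    A ↦ BAB
    B ↦ CB
    C ↦ D
    D ↦ CAD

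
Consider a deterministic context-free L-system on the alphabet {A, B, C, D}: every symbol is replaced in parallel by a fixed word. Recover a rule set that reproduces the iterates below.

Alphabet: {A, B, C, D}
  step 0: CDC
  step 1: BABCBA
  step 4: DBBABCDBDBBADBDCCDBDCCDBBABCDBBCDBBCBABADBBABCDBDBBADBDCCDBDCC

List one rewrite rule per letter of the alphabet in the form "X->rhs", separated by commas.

A->DCC, B->DB, C->BA, D->BC

  step 0 ⇒ step 1: CDC ⇒ BA·BC·BA
    C ↦ BA
    D ↦ BC
    A ↦ DCC  (constrained at step 1)
    B ↦ DB  (constrained at step 1)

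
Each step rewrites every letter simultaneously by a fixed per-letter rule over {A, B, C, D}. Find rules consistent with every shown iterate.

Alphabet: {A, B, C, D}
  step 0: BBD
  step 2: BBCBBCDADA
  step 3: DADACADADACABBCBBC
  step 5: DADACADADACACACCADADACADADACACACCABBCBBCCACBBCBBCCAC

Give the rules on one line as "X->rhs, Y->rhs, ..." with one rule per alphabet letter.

  step 2 ⇒ step 3: BBCBBCDADA ⇒ DA·DA·CA·DA·DA·CA·BB·C·BB·C
    A ↦ C
    B ↦ DA
    C ↦ CA
    D ↦ BB

A->C, B->DA, C->CA, D->BB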